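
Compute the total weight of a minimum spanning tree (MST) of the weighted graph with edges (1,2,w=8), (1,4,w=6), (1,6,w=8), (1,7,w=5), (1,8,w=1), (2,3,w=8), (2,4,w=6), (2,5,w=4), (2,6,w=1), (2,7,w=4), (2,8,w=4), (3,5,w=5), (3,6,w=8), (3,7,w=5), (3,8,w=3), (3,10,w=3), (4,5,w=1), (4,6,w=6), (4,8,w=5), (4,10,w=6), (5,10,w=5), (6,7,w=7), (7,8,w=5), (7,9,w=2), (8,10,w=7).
23 (MST edges: (1,8,w=1), (2,5,w=4), (2,6,w=1), (2,7,w=4), (2,8,w=4), (3,8,w=3), (3,10,w=3), (4,5,w=1), (7,9,w=2); sum of weights 1 + 4 + 1 + 4 + 4 + 3 + 3 + 1 + 2 = 23)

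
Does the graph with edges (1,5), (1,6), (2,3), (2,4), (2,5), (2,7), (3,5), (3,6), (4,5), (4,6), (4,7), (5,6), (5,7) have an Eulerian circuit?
No (2 vertices have odd degree: {3, 7}; Eulerian circuit requires 0)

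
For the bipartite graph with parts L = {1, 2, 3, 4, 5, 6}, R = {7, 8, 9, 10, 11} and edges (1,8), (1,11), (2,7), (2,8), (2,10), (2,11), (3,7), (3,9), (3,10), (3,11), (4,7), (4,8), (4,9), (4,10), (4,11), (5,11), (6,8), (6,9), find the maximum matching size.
5 (matching: (1,11), (2,10), (3,9), (4,7), (6,8); upper bound min(|L|,|R|) = min(6,5) = 5)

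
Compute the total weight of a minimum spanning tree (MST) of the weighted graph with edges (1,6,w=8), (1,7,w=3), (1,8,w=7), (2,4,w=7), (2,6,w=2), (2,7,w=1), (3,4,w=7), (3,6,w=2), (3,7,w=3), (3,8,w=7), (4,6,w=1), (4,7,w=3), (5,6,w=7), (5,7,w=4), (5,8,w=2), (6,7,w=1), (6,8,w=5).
14 (MST edges: (1,7,w=3), (2,7,w=1), (3,6,w=2), (4,6,w=1), (5,7,w=4), (5,8,w=2), (6,7,w=1); sum of weights 3 + 1 + 2 + 1 + 4 + 2 + 1 = 14)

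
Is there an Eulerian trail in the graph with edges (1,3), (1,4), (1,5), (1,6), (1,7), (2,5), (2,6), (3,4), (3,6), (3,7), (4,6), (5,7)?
No (4 vertices have odd degree: {1, 4, 5, 7}; Eulerian path requires 0 or 2)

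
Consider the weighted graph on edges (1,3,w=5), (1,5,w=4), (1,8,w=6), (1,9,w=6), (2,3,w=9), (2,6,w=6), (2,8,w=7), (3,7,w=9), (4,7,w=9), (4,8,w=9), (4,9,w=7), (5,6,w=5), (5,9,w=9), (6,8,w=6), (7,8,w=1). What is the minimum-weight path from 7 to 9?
13 (path: 7 -> 8 -> 1 -> 9; weights 1 + 6 + 6 = 13)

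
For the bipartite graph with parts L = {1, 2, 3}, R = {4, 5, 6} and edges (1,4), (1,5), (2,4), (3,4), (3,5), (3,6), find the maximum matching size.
3 (matching: (1,5), (2,4), (3,6); upper bound min(|L|,|R|) = min(3,3) = 3)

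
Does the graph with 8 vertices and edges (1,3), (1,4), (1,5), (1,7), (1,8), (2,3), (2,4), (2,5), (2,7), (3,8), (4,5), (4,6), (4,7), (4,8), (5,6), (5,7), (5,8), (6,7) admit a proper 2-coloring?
No (odd cycle of length 3: 5 -> 1 -> 7 -> 5)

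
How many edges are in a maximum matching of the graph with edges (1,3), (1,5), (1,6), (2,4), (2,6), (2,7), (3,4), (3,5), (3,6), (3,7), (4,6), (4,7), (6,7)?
3 (matching: (1,6), (3,5), (4,7); upper bound floor(n/2) = floor(7/2) = 3)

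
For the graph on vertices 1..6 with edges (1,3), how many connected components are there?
5 (components: {1, 3}, {2}, {4}, {5}, {6})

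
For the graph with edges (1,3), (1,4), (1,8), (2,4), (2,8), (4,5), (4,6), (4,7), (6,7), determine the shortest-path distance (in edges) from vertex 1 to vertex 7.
2 (path: 1 -> 4 -> 7, 2 edges)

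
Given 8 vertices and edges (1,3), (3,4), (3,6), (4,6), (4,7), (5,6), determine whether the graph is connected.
No, it has 3 components: {1, 3, 4, 5, 6, 7}, {2}, {8}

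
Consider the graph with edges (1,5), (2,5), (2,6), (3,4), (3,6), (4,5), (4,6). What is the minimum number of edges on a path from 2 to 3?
2 (path: 2 -> 6 -> 3, 2 edges)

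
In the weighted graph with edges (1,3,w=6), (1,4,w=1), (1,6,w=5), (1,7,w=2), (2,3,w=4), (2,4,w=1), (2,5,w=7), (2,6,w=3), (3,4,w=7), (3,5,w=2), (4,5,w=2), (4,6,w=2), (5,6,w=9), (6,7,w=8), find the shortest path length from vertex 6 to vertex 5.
4 (path: 6 -> 4 -> 5; weights 2 + 2 = 4)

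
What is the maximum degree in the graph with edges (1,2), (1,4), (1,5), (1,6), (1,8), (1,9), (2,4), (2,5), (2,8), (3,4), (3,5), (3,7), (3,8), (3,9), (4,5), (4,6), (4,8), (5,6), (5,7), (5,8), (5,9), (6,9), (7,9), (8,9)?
8 (attained at vertex 5)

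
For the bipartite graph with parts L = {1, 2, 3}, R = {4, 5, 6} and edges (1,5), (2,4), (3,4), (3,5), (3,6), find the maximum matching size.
3 (matching: (1,5), (2,4), (3,6); upper bound min(|L|,|R|) = min(3,3) = 3)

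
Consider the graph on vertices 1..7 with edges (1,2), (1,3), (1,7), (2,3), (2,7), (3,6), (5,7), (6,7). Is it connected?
No, it has 2 components: {1, 2, 3, 5, 6, 7}, {4}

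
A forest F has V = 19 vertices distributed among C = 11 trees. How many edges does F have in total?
8 (Each of the 11 component trees on V_i vertices has V_i - 1 edges; summing gives V - C = 19 - 11 = 8)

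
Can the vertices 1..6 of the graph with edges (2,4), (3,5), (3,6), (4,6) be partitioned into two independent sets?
Yes. Partition: {1, 2, 5, 6}, {3, 4}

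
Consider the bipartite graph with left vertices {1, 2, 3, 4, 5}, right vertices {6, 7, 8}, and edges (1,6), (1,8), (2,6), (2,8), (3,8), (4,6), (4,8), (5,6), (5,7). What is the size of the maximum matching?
3 (matching: (1,8), (2,6), (5,7); upper bound min(|L|,|R|) = min(5,3) = 3)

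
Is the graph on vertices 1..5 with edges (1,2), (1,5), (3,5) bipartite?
Yes. Partition: {1, 3, 4}, {2, 5}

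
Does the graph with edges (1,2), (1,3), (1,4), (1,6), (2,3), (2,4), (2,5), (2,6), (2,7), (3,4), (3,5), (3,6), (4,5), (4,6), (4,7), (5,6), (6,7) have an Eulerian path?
Yes (the graph is connected and exactly 2 vertices have odd degree: {3, 7}; any Eulerian path must start and end at those)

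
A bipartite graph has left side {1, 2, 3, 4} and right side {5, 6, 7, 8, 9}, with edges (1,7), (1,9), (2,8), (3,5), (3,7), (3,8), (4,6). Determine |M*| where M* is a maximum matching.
4 (matching: (1,9), (2,8), (3,7), (4,6); upper bound min(|L|,|R|) = min(4,5) = 4)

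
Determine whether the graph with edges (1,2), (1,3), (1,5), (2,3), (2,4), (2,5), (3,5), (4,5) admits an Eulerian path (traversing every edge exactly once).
Yes (the graph is connected and exactly 2 vertices have odd degree: {1, 3}; any Eulerian path must start and end at those)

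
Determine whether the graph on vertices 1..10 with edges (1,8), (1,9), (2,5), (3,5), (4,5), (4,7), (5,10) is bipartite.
Yes. Partition: {1, 2, 3, 4, 6, 10}, {5, 7, 8, 9}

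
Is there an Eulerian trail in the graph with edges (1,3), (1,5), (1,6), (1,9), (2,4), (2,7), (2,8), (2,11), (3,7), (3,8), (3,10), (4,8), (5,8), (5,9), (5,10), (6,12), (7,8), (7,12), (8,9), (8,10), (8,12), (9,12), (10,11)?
Yes — and in fact it has an Eulerian circuit (the graph is connected and all 12 vertices have even degree)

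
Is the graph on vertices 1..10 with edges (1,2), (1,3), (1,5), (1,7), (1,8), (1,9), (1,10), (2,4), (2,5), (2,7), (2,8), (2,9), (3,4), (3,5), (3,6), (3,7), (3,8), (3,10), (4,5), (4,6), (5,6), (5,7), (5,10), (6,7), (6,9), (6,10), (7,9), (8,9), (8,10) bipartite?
No (odd cycle of length 3: 8 -> 1 -> 3 -> 8)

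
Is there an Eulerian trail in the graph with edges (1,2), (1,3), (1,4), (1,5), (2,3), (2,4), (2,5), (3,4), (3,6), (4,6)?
Yes — and in fact it has an Eulerian circuit (the graph is connected and all 6 vertices have even degree)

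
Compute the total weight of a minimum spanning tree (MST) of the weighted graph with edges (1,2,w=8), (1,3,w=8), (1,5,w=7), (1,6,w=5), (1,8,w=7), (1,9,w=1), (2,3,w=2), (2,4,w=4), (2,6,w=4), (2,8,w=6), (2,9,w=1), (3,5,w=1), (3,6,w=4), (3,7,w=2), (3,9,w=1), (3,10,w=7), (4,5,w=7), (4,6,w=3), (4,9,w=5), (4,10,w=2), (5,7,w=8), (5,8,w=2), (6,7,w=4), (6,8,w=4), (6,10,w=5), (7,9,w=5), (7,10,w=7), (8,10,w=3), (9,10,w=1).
14 (MST edges: (1,9,w=1), (2,9,w=1), (3,5,w=1), (3,7,w=2), (3,9,w=1), (4,6,w=3), (4,10,w=2), (5,8,w=2), (9,10,w=1); sum of weights 1 + 1 + 1 + 2 + 1 + 3 + 2 + 2 + 1 = 14)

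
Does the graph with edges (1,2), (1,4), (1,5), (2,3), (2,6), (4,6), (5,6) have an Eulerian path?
No (4 vertices have odd degree: {1, 2, 3, 6}; Eulerian path requires 0 or 2)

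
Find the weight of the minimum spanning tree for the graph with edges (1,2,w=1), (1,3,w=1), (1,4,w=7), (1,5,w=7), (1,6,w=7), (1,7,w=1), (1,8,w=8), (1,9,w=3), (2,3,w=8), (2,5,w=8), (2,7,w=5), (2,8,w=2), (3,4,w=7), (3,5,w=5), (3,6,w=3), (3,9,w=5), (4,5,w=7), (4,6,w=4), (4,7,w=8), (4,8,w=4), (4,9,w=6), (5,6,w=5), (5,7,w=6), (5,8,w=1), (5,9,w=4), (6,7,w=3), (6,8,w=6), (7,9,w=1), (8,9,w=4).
14 (MST edges: (1,2,w=1), (1,3,w=1), (1,7,w=1), (2,8,w=2), (3,6,w=3), (4,6,w=4), (5,8,w=1), (7,9,w=1); sum of weights 1 + 1 + 1 + 2 + 3 + 4 + 1 + 1 = 14)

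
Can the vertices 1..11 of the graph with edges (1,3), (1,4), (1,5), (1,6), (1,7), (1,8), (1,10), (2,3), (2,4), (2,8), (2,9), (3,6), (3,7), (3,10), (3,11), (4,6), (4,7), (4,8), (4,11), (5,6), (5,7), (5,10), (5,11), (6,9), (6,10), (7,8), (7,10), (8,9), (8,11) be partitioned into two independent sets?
No (odd cycle of length 3: 8 -> 1 -> 4 -> 8)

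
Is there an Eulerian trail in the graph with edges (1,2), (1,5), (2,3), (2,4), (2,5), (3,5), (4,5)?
Yes — and in fact it has an Eulerian circuit (the graph is connected and all 5 vertices have even degree)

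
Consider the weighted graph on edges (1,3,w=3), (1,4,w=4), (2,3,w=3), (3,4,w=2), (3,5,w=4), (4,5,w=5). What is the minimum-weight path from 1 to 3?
3 (path: 1 -> 3; weights 3 = 3)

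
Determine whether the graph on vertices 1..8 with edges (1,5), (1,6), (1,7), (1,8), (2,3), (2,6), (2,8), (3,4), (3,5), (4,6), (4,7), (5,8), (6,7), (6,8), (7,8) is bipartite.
No (odd cycle of length 3: 8 -> 1 -> 6 -> 8)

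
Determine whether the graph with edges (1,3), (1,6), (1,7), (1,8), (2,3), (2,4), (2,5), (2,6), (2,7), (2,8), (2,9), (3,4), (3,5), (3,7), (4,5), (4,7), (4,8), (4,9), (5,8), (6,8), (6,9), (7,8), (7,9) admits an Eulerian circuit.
No (2 vertices have odd degree: {2, 3}; Eulerian circuit requires 0)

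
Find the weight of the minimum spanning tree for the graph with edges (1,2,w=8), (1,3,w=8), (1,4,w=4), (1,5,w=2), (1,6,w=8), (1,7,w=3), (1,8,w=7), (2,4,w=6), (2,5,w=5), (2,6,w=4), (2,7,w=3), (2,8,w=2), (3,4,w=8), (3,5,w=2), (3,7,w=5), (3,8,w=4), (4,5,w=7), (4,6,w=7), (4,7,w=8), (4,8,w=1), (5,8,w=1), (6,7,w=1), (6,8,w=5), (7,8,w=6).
12 (MST edges: (1,5,w=2), (1,7,w=3), (2,8,w=2), (3,5,w=2), (4,8,w=1), (5,8,w=1), (6,7,w=1); sum of weights 2 + 3 + 2 + 2 + 1 + 1 + 1 = 12)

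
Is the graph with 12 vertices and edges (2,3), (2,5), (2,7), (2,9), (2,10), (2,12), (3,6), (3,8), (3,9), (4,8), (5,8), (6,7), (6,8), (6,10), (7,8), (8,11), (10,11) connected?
No, it has 2 components: {1}, {2, 3, 4, 5, 6, 7, 8, 9, 10, 11, 12}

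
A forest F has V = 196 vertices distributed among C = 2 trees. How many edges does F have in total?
194 (Each of the 2 component trees on V_i vertices has V_i - 1 edges; summing gives V - C = 196 - 2 = 194)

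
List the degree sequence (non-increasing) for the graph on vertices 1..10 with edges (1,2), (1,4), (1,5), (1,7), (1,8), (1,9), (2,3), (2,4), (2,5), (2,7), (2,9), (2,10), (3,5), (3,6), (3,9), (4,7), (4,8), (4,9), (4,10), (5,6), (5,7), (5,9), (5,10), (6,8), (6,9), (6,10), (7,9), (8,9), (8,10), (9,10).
[9, 7, 7, 6, 6, 6, 5, 5, 5, 4] (degrees: deg(1)=6, deg(2)=7, deg(3)=4, deg(4)=6, deg(5)=7, deg(6)=5, deg(7)=5, deg(8)=5, deg(9)=9, deg(10)=6)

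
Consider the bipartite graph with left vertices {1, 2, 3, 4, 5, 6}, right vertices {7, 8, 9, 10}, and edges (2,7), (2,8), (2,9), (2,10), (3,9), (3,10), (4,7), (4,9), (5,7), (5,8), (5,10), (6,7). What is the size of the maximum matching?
4 (matching: (2,10), (3,9), (4,7), (5,8); upper bound min(|L|,|R|) = min(6,4) = 4)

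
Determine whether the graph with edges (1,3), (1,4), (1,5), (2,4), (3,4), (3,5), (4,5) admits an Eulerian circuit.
No (4 vertices have odd degree: {1, 2, 3, 5}; Eulerian circuit requires 0)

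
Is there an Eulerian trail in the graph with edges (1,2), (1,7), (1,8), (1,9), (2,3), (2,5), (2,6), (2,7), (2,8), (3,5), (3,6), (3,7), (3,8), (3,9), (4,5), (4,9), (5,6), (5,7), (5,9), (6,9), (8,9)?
Yes — and in fact it has an Eulerian circuit (the graph is connected and all 9 vertices have even degree)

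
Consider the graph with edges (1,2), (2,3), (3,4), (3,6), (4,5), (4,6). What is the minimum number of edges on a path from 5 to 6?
2 (path: 5 -> 4 -> 6, 2 edges)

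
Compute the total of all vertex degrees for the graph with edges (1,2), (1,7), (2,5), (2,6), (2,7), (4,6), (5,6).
14 (handshake: sum of degrees = 2|E| = 2 x 7 = 14)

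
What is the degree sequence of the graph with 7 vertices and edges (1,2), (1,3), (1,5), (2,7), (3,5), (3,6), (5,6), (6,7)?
[3, 3, 3, 3, 2, 2, 0] (degrees: deg(1)=3, deg(2)=2, deg(3)=3, deg(4)=0, deg(5)=3, deg(6)=3, deg(7)=2)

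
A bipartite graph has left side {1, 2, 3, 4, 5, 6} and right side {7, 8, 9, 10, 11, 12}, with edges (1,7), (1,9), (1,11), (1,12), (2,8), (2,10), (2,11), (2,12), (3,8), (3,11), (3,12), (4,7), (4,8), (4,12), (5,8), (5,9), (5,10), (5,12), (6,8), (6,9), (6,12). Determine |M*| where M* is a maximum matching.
6 (matching: (1,12), (2,11), (3,8), (4,7), (5,10), (6,9); upper bound min(|L|,|R|) = min(6,6) = 6)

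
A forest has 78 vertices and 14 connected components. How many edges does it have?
64 (Each of the 14 component trees on V_i vertices has V_i - 1 edges; summing gives V - C = 78 - 14 = 64)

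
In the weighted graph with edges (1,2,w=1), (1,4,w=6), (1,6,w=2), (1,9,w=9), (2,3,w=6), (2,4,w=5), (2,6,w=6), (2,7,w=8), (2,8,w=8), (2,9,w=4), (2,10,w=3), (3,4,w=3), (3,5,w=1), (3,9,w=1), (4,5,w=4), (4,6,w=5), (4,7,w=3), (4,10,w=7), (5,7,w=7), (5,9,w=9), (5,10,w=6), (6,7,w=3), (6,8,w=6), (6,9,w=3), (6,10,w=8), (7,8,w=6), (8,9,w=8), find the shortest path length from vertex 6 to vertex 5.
5 (path: 6 -> 9 -> 3 -> 5; weights 3 + 1 + 1 = 5)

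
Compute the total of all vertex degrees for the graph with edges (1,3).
2 (handshake: sum of degrees = 2|E| = 2 x 1 = 2)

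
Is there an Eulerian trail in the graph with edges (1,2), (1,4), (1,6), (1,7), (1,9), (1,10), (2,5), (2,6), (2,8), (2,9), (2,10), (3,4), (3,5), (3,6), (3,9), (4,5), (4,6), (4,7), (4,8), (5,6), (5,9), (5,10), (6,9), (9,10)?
Yes — and in fact it has an Eulerian circuit (the graph is connected and all 10 vertices have even degree)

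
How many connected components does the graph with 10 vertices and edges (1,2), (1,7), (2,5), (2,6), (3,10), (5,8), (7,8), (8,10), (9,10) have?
2 (components: {1, 2, 3, 5, 6, 7, 8, 9, 10}, {4})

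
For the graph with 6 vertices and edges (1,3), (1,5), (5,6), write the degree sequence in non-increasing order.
[2, 2, 1, 1, 0, 0] (degrees: deg(1)=2, deg(2)=0, deg(3)=1, deg(4)=0, deg(5)=2, deg(6)=1)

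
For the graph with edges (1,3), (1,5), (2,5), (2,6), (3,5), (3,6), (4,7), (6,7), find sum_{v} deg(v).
16 (handshake: sum of degrees = 2|E| = 2 x 8 = 16)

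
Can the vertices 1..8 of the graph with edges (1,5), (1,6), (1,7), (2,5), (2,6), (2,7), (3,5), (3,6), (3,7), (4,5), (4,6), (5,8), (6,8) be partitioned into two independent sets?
Yes. Partition: {1, 2, 3, 4, 8}, {5, 6, 7}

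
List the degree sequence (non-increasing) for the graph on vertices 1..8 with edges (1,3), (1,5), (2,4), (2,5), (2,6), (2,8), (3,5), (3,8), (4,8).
[4, 3, 3, 3, 2, 2, 1, 0] (degrees: deg(1)=2, deg(2)=4, deg(3)=3, deg(4)=2, deg(5)=3, deg(6)=1, deg(7)=0, deg(8)=3)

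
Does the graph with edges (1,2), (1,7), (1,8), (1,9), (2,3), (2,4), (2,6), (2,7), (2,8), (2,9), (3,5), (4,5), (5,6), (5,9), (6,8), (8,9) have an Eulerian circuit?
No (2 vertices have odd degree: {2, 6}; Eulerian circuit requires 0)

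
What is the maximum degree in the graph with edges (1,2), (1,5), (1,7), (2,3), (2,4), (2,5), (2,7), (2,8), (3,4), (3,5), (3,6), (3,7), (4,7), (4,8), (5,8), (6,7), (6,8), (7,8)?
6 (attained at vertices 2, 7)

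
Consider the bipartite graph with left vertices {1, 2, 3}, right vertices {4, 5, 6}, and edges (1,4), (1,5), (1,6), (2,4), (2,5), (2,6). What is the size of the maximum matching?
2 (matching: (1,6), (2,5); upper bound min(|L|,|R|) = min(3,3) = 3)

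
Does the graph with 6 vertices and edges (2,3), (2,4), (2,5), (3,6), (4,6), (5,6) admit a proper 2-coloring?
Yes. Partition: {1, 2, 6}, {3, 4, 5}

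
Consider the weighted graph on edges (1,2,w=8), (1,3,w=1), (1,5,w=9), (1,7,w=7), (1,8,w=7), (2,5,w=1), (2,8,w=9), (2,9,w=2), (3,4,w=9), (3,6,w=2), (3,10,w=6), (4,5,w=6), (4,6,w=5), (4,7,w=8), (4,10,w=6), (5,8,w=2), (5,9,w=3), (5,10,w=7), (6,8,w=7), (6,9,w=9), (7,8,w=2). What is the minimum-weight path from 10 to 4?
6 (path: 10 -> 4; weights 6 = 6)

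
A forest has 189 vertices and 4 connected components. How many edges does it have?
185 (Each of the 4 component trees on V_i vertices has V_i - 1 edges; summing gives V - C = 189 - 4 = 185)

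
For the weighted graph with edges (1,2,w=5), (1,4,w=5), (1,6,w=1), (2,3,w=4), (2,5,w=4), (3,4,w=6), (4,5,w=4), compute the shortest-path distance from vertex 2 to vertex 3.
4 (path: 2 -> 3; weights 4 = 4)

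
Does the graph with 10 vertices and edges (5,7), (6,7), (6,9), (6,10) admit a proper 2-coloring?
Yes. Partition: {1, 2, 3, 4, 5, 6, 8}, {7, 9, 10}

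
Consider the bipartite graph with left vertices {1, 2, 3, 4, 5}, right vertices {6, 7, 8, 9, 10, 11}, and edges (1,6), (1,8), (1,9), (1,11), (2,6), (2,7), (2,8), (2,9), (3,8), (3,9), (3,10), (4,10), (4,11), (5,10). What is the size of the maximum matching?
5 (matching: (1,9), (2,7), (3,8), (4,11), (5,10); upper bound min(|L|,|R|) = min(5,6) = 5)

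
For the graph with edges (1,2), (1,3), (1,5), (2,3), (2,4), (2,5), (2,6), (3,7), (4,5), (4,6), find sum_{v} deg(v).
20 (handshake: sum of degrees = 2|E| = 2 x 10 = 20)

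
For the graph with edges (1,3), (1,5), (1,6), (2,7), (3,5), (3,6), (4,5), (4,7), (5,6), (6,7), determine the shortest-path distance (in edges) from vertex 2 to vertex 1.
3 (path: 2 -> 7 -> 6 -> 1, 3 edges)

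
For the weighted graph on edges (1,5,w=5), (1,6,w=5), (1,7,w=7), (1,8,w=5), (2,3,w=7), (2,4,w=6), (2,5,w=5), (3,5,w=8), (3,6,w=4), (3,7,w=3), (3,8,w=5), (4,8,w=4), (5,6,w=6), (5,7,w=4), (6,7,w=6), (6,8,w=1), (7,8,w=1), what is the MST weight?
23 (MST edges: (1,5,w=5), (2,5,w=5), (3,7,w=3), (4,8,w=4), (5,7,w=4), (6,8,w=1), (7,8,w=1); sum of weights 5 + 5 + 3 + 4 + 4 + 1 + 1 = 23)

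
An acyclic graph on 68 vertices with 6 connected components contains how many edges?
62 (Each of the 6 component trees on V_i vertices has V_i - 1 edges; summing gives V - C = 68 - 6 = 62)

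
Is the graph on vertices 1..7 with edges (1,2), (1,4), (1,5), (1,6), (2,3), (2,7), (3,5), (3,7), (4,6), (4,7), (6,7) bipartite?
No (odd cycle of length 3: 4 -> 1 -> 6 -> 4)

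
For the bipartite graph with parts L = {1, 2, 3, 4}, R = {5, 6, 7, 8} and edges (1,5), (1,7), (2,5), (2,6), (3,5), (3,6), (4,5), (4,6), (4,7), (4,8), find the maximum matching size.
4 (matching: (1,7), (2,6), (3,5), (4,8); upper bound min(|L|,|R|) = min(4,4) = 4)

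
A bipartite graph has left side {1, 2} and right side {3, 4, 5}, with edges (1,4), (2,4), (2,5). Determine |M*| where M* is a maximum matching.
2 (matching: (1,4), (2,5); upper bound min(|L|,|R|) = min(2,3) = 2)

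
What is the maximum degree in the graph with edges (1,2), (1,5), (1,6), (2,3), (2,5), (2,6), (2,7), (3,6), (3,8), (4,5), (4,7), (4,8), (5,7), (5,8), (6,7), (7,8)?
5 (attained at vertices 2, 5, 7)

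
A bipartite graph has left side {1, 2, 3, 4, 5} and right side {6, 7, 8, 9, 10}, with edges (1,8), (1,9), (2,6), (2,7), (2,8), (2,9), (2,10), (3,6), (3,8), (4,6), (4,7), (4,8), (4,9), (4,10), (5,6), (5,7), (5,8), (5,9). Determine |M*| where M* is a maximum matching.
5 (matching: (1,9), (2,10), (3,8), (4,7), (5,6); upper bound min(|L|,|R|) = min(5,5) = 5)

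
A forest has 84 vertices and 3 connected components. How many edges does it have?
81 (Each of the 3 component trees on V_i vertices has V_i - 1 edges; summing gives V - C = 84 - 3 = 81)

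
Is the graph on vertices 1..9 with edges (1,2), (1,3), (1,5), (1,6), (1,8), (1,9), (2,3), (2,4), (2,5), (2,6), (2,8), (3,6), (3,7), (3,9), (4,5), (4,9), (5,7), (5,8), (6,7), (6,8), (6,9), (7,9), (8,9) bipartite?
No (odd cycle of length 3: 2 -> 1 -> 3 -> 2)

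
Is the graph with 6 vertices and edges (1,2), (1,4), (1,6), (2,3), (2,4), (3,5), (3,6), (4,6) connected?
Yes (BFS from 1 visits [1, 2, 4, 6, 3, 5] — all 6 vertices reached)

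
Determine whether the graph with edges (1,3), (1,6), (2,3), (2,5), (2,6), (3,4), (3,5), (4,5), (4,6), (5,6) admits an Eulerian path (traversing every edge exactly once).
Yes (the graph is connected and exactly 2 vertices have odd degree: {2, 4}; any Eulerian path must start and end at those)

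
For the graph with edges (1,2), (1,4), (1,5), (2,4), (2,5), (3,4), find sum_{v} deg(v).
12 (handshake: sum of degrees = 2|E| = 2 x 6 = 12)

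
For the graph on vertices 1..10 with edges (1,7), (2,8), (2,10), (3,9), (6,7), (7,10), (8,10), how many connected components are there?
4 (components: {1, 2, 6, 7, 8, 10}, {3, 9}, {4}, {5})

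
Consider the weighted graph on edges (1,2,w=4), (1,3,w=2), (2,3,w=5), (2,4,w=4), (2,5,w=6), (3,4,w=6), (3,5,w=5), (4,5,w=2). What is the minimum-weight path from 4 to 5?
2 (path: 4 -> 5; weights 2 = 2)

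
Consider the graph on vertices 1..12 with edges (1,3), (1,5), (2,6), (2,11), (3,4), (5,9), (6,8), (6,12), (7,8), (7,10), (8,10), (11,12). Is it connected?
No, it has 2 components: {1, 3, 4, 5, 9}, {2, 6, 7, 8, 10, 11, 12}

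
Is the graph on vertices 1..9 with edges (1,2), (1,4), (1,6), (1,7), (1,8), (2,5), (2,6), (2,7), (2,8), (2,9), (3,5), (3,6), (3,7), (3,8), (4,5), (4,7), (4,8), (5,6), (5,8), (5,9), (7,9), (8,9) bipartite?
No (odd cycle of length 3: 4 -> 1 -> 7 -> 4)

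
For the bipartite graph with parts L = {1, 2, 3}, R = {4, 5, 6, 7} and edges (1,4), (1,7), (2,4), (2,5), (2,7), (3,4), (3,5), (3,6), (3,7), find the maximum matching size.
3 (matching: (1,7), (2,5), (3,6); upper bound min(|L|,|R|) = min(3,4) = 3)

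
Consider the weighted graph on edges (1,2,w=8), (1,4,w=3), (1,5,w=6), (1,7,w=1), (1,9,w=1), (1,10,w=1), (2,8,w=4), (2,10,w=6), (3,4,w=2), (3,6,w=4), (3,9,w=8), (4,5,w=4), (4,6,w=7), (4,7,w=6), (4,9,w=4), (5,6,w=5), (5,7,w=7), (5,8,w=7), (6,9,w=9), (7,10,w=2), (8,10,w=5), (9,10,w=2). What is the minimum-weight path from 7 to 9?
2 (path: 7 -> 1 -> 9; weights 1 + 1 = 2)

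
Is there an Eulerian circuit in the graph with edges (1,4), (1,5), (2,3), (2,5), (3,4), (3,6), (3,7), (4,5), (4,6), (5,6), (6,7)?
Yes (the graph is connected and all 7 vertices have even degree)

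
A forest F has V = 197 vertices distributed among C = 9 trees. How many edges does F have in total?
188 (Each of the 9 component trees on V_i vertices has V_i - 1 edges; summing gives V - C = 197 - 9 = 188)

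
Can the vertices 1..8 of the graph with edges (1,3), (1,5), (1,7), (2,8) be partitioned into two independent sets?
Yes. Partition: {1, 2, 4, 6}, {3, 5, 7, 8}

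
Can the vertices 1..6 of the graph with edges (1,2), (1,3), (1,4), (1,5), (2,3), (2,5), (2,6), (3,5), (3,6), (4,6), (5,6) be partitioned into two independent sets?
No (odd cycle of length 3: 5 -> 1 -> 3 -> 5)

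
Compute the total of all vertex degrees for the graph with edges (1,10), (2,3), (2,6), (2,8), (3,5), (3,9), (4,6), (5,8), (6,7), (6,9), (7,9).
22 (handshake: sum of degrees = 2|E| = 2 x 11 = 22)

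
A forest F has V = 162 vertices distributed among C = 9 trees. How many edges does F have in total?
153 (Each of the 9 component trees on V_i vertices has V_i - 1 edges; summing gives V - C = 162 - 9 = 153)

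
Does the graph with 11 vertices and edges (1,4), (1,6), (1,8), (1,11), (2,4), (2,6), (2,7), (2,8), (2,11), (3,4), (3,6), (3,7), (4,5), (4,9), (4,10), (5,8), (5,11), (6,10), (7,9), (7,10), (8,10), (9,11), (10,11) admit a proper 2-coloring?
Yes. Partition: {1, 2, 3, 5, 9, 10}, {4, 6, 7, 8, 11}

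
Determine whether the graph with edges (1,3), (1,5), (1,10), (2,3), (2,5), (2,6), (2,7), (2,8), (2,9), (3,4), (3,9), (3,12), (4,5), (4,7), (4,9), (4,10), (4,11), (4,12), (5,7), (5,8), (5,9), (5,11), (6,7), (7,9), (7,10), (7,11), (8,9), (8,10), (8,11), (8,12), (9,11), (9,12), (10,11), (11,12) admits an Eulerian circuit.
No (8 vertices have odd degree: {1, 3, 4, 5, 7, 10, 11, 12}; Eulerian circuit requires 0)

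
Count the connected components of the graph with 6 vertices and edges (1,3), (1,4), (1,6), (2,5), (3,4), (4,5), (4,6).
1 (components: {1, 2, 3, 4, 5, 6})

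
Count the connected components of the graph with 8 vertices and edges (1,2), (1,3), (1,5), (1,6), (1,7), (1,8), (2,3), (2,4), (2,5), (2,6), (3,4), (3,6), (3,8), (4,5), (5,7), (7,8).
1 (components: {1, 2, 3, 4, 5, 6, 7, 8})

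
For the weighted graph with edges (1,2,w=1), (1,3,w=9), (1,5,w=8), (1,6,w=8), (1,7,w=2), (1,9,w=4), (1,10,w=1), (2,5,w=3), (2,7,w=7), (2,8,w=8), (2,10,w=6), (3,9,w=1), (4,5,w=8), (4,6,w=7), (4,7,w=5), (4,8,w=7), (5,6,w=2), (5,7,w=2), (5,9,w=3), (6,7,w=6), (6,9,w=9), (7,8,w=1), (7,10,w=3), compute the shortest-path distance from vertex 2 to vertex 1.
1 (path: 2 -> 1; weights 1 = 1)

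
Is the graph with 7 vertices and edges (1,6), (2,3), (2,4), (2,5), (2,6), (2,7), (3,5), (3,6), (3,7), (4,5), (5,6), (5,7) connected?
Yes (BFS from 1 visits [1, 6, 2, 3, 5, 4, 7] — all 7 vertices reached)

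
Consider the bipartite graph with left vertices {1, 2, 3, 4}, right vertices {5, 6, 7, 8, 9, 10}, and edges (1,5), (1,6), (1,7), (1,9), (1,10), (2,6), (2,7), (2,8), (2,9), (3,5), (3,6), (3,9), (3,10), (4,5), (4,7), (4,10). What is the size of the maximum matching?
4 (matching: (1,10), (2,8), (3,9), (4,7); upper bound min(|L|,|R|) = min(4,6) = 4)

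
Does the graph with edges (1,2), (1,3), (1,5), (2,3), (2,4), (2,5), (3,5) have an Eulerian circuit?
No (4 vertices have odd degree: {1, 3, 4, 5}; Eulerian circuit requires 0)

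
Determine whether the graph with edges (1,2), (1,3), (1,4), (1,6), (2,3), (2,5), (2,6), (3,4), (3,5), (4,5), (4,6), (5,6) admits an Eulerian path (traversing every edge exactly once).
Yes — and in fact it has an Eulerian circuit (the graph is connected and all 6 vertices have even degree)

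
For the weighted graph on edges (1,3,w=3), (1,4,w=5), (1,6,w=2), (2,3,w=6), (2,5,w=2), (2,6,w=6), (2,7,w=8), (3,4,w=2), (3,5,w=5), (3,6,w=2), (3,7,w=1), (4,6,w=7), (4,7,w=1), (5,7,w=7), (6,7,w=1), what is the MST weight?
12 (MST edges: (1,6,w=2), (2,5,w=2), (3,5,w=5), (3,7,w=1), (4,7,w=1), (6,7,w=1); sum of weights 2 + 2 + 5 + 1 + 1 + 1 = 12)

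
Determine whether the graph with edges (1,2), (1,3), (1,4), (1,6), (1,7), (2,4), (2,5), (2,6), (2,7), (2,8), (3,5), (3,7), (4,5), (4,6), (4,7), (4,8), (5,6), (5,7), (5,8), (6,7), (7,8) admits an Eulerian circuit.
No (4 vertices have odd degree: {1, 3, 6, 7}; Eulerian circuit requires 0)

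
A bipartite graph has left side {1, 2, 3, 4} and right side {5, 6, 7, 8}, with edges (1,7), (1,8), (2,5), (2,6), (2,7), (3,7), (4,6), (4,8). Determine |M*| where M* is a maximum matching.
4 (matching: (1,8), (2,5), (3,7), (4,6); upper bound min(|L|,|R|) = min(4,4) = 4)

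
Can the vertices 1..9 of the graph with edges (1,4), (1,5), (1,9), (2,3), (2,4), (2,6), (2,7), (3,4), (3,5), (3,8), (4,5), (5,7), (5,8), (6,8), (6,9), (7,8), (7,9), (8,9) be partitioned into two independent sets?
No (odd cycle of length 3: 4 -> 1 -> 5 -> 4)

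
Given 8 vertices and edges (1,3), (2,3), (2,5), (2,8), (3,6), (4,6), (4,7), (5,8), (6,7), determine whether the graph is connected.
Yes (BFS from 1 visits [1, 3, 2, 6, 5, 8, 4, 7] — all 8 vertices reached)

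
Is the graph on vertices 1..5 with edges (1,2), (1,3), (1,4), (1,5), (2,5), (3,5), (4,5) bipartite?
No (odd cycle of length 3: 3 -> 1 -> 5 -> 3)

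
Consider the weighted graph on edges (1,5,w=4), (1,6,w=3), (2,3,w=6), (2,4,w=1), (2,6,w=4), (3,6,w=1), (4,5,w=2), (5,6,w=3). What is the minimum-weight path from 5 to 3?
4 (path: 5 -> 6 -> 3; weights 3 + 1 = 4)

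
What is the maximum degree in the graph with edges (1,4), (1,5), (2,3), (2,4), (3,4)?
3 (attained at vertex 4)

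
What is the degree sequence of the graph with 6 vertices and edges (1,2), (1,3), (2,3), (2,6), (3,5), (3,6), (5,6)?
[4, 3, 3, 2, 2, 0] (degrees: deg(1)=2, deg(2)=3, deg(3)=4, deg(4)=0, deg(5)=2, deg(6)=3)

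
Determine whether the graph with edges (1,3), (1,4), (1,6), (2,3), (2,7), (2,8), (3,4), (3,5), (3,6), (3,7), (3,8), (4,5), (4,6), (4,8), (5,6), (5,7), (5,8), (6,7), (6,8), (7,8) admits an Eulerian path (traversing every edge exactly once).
No (6 vertices have odd degree: {1, 2, 3, 4, 5, 7}; Eulerian path requires 0 or 2)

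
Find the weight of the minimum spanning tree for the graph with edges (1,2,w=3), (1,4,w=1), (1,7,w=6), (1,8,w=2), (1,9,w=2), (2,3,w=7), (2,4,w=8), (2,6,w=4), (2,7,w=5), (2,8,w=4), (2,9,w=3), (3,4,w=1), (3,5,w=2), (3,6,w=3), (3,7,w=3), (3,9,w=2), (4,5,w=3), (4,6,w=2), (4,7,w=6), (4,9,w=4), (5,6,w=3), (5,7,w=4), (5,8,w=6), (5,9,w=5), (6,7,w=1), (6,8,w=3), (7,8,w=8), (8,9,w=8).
14 (MST edges: (1,2,w=3), (1,4,w=1), (1,8,w=2), (1,9,w=2), (3,4,w=1), (3,5,w=2), (4,6,w=2), (6,7,w=1); sum of weights 3 + 1 + 2 + 2 + 1 + 2 + 2 + 1 = 14)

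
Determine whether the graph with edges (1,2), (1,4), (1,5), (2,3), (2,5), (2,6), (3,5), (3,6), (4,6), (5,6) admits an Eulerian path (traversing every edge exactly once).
Yes (the graph is connected and exactly 2 vertices have odd degree: {1, 3}; any Eulerian path must start and end at those)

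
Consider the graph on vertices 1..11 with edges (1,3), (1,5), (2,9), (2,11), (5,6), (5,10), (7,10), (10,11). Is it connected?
No, it has 3 components: {1, 2, 3, 5, 6, 7, 9, 10, 11}, {4}, {8}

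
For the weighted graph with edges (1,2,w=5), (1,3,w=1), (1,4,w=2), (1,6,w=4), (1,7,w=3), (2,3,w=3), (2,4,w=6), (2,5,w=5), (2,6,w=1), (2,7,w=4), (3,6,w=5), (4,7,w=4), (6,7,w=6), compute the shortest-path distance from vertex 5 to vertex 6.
6 (path: 5 -> 2 -> 6; weights 5 + 1 = 6)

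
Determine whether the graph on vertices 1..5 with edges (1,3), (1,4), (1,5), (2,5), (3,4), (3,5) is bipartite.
No (odd cycle of length 3: 5 -> 1 -> 3 -> 5)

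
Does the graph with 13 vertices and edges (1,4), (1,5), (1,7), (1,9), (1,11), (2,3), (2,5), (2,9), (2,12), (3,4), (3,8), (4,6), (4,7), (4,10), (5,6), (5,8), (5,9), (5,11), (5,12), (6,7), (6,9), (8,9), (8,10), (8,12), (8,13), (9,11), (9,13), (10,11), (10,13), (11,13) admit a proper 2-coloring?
No (odd cycle of length 3: 5 -> 1 -> 11 -> 5)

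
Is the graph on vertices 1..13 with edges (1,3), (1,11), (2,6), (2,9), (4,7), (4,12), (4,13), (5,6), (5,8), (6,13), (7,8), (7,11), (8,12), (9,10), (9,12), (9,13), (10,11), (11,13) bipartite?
Yes. Partition: {1, 2, 5, 7, 10, 12, 13}, {3, 4, 6, 8, 9, 11}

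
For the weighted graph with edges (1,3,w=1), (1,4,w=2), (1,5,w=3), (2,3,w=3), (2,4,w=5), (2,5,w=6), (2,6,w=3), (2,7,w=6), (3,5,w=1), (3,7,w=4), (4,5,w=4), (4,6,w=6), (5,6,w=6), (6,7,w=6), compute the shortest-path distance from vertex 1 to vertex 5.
2 (path: 1 -> 3 -> 5; weights 1 + 1 = 2)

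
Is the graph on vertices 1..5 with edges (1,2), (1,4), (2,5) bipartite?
Yes. Partition: {1, 3, 5}, {2, 4}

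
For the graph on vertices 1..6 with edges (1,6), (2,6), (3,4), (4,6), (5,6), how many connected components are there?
1 (components: {1, 2, 3, 4, 5, 6})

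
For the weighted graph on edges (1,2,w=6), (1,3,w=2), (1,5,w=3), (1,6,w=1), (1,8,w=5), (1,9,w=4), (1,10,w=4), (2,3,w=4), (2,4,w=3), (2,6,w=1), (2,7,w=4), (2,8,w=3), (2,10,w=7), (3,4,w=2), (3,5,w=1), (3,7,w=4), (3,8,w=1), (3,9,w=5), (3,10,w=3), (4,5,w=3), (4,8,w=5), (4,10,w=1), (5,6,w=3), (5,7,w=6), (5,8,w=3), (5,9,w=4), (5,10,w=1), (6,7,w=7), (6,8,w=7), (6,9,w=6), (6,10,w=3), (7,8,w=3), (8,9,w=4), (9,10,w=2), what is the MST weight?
13 (MST edges: (1,3,w=2), (1,6,w=1), (2,6,w=1), (3,5,w=1), (3,8,w=1), (4,10,w=1), (5,10,w=1), (7,8,w=3), (9,10,w=2); sum of weights 2 + 1 + 1 + 1 + 1 + 1 + 1 + 3 + 2 = 13)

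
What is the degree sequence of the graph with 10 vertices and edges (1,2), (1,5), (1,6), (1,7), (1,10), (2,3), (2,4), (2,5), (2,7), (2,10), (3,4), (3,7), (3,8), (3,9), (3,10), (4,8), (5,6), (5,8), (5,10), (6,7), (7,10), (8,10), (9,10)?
[7, 6, 6, 5, 5, 5, 4, 3, 3, 2] (degrees: deg(1)=5, deg(2)=6, deg(3)=6, deg(4)=3, deg(5)=5, deg(6)=3, deg(7)=5, deg(8)=4, deg(9)=2, deg(10)=7)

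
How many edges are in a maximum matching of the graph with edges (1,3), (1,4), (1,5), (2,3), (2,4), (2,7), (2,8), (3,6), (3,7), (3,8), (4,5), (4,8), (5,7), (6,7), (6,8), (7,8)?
4 (matching: (1,3), (2,4), (5,7), (6,8); upper bound floor(n/2) = floor(8/2) = 4)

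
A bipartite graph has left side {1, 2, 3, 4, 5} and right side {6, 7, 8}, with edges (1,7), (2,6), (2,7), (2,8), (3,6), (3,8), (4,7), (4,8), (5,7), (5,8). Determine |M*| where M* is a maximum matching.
3 (matching: (1,7), (2,8), (3,6); upper bound min(|L|,|R|) = min(5,3) = 3)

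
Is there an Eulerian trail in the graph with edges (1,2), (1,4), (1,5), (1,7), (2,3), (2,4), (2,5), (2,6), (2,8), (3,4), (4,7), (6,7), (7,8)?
Yes — and in fact it has an Eulerian circuit (the graph is connected and all 8 vertices have even degree)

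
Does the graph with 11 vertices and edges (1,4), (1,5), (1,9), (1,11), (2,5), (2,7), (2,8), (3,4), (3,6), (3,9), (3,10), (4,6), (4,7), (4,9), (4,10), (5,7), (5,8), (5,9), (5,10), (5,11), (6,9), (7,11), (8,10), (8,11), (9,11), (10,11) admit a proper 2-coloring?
No (odd cycle of length 3: 11 -> 1 -> 5 -> 11)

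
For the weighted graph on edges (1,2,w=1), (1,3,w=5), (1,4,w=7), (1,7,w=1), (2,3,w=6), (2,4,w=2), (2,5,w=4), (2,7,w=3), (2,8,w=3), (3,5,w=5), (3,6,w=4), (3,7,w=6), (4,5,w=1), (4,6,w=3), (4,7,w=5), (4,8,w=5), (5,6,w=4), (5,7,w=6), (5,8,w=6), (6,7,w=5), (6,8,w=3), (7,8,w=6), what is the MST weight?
15 (MST edges: (1,2,w=1), (1,7,w=1), (2,4,w=2), (2,8,w=3), (3,6,w=4), (4,5,w=1), (4,6,w=3); sum of weights 1 + 1 + 2 + 3 + 4 + 1 + 3 = 15)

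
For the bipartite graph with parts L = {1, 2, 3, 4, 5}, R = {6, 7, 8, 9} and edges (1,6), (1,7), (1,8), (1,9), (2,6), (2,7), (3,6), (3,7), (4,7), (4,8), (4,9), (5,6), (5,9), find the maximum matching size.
4 (matching: (1,9), (2,7), (3,6), (4,8); upper bound min(|L|,|R|) = min(5,4) = 4)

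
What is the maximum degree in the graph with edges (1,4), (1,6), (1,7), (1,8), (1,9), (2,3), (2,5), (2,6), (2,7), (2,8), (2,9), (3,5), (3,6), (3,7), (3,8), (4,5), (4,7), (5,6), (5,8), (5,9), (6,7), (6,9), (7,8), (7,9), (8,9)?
7 (attained at vertex 7)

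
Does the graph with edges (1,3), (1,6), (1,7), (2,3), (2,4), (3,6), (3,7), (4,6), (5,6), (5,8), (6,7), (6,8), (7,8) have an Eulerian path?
Yes (the graph is connected and exactly 2 vertices have odd degree: {1, 8}; any Eulerian path must start and end at those)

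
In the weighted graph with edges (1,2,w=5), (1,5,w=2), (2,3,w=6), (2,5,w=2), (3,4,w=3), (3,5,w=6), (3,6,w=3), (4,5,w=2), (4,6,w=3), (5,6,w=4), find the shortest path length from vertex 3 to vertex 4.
3 (path: 3 -> 4; weights 3 = 3)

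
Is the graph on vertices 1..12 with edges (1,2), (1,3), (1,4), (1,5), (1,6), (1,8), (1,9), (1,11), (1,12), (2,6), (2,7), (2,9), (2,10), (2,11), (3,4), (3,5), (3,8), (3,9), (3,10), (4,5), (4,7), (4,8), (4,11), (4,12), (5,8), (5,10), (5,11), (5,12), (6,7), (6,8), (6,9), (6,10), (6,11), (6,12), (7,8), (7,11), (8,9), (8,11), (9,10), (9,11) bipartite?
No (odd cycle of length 3: 8 -> 1 -> 3 -> 8)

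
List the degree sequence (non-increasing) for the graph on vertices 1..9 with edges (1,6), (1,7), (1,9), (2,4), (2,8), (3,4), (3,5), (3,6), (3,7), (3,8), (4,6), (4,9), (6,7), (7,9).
[5, 4, 4, 4, 3, 3, 2, 2, 1] (degrees: deg(1)=3, deg(2)=2, deg(3)=5, deg(4)=4, deg(5)=1, deg(6)=4, deg(7)=4, deg(8)=2, deg(9)=3)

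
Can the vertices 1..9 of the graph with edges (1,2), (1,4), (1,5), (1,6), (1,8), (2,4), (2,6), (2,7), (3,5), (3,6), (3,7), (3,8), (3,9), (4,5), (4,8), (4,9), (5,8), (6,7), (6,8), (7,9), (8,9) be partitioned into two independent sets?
No (odd cycle of length 3: 2 -> 1 -> 4 -> 2)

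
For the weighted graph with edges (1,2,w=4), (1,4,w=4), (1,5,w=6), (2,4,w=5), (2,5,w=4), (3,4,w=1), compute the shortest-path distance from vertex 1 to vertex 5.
6 (path: 1 -> 5; weights 6 = 6)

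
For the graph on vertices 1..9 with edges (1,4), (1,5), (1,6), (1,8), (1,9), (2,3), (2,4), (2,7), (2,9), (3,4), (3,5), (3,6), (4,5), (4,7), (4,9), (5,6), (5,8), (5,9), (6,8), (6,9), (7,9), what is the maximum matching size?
4 (matching: (1,5), (2,7), (4,9), (6,8); upper bound floor(n/2) = floor(9/2) = 4)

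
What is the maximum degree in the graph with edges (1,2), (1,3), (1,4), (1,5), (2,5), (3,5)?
4 (attained at vertex 1)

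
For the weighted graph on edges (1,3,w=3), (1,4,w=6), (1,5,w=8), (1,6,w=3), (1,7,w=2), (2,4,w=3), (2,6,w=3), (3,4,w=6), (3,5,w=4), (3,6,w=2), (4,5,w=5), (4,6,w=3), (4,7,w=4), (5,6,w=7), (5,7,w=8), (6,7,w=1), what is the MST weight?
15 (MST edges: (1,7,w=2), (2,4,w=3), (2,6,w=3), (3,5,w=4), (3,6,w=2), (6,7,w=1); sum of weights 2 + 3 + 3 + 4 + 2 + 1 = 15)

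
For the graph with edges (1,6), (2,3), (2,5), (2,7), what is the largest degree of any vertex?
3 (attained at vertex 2)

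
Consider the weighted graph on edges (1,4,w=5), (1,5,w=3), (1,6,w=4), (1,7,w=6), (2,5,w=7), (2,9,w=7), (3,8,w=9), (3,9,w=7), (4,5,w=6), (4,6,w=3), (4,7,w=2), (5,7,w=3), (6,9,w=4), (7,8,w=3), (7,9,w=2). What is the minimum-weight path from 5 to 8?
6 (path: 5 -> 7 -> 8; weights 3 + 3 = 6)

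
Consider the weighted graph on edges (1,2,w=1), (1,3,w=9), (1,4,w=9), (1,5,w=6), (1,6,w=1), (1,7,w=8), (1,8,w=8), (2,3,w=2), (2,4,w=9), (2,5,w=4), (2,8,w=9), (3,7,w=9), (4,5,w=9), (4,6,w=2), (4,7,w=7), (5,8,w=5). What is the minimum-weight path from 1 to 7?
8 (path: 1 -> 7; weights 8 = 8)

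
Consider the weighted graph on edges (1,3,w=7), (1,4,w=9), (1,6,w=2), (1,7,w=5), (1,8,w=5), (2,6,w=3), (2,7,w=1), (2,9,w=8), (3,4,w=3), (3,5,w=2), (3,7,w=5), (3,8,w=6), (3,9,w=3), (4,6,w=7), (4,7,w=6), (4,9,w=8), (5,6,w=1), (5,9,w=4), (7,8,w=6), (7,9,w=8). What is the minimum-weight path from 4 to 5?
5 (path: 4 -> 3 -> 5; weights 3 + 2 = 5)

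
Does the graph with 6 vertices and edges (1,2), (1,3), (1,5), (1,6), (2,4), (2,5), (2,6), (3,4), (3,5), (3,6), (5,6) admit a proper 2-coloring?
No (odd cycle of length 3: 2 -> 1 -> 6 -> 2)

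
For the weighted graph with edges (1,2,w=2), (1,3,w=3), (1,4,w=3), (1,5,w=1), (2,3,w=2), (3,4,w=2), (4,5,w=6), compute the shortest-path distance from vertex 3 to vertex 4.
2 (path: 3 -> 4; weights 2 = 2)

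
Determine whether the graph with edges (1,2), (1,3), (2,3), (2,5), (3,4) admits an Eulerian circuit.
No (4 vertices have odd degree: {2, 3, 4, 5}; Eulerian circuit requires 0)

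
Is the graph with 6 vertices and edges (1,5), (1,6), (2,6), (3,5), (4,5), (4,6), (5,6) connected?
Yes (BFS from 1 visits [1, 5, 6, 3, 4, 2] — all 6 vertices reached)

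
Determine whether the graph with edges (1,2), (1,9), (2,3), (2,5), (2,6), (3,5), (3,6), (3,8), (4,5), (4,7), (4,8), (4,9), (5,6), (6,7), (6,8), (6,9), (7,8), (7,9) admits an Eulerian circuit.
Yes (the graph is connected and all 9 vertices have even degree)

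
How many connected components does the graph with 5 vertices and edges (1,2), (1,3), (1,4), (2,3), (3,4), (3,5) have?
1 (components: {1, 2, 3, 4, 5})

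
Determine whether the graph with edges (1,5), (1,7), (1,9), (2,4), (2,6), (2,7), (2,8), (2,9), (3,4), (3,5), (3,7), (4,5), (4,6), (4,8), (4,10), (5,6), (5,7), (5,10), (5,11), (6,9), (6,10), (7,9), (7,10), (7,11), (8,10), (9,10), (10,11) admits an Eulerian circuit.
No (10 vertices have odd degree: {1, 2, 3, 5, 6, 7, 8, 9, 10, 11}; Eulerian circuit requires 0)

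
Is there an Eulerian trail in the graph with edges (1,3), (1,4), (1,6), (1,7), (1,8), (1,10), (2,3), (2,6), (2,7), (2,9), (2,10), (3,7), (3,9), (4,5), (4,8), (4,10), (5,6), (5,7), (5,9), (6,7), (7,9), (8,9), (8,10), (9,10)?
Yes (the graph is connected and exactly 2 vertices have odd degree: {2, 10}; any Eulerian path must start and end at those)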